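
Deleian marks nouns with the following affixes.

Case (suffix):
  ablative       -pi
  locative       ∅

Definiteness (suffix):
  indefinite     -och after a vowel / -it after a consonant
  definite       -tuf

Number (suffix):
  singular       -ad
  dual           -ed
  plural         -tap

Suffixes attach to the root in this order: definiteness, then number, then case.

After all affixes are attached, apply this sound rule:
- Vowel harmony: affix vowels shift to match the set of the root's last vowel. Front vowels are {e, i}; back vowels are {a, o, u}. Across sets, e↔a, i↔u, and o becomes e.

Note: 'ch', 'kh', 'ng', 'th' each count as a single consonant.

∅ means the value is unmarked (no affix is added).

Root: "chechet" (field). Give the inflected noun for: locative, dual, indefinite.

chechetited

Attach definiteness indefinite -it (after consonant 't') → chechetit.
Attach number dual -ed → chechetited.
case = locative: zero marking, form stays chechetited.
Vowel harmony: no change.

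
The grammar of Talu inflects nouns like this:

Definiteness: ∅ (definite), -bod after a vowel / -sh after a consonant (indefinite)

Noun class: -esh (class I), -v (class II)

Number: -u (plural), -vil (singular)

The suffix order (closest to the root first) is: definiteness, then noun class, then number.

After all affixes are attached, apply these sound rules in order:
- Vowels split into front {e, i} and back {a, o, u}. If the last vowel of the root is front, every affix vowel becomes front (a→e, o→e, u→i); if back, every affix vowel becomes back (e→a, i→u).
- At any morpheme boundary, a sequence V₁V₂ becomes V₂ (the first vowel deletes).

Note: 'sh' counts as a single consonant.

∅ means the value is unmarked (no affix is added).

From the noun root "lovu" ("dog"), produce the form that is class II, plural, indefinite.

lovubodvu

Attach definiteness indefinite -bod (after vowel 'u') → lovubod.
Attach noun class class II -v → lovubodv.
Attach number plural -u → lovubodvu.
Vowel harmony: no change.
Vowel deletion: no change.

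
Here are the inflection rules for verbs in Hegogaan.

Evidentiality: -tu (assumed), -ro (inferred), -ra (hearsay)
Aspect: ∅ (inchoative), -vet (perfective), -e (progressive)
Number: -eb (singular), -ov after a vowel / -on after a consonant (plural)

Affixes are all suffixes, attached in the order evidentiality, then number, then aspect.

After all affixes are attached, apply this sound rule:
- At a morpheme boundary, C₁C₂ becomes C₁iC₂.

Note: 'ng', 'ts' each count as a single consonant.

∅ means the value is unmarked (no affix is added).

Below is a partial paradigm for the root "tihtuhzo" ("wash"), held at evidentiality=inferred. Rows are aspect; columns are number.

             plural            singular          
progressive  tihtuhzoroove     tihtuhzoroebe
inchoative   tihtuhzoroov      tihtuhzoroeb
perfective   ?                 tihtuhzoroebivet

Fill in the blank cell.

Attach evidentiality inferred -ro → tihtuhzoro.
Attach number plural -ov (after vowel 'o') → tihtuhzoroov.
Attach aspect perfective -vet → tihtuhzoroovvet.
Apply epenthesis: tihtuhzoroovvet → tihtuhzoroovivet.

tihtuhzoroovivet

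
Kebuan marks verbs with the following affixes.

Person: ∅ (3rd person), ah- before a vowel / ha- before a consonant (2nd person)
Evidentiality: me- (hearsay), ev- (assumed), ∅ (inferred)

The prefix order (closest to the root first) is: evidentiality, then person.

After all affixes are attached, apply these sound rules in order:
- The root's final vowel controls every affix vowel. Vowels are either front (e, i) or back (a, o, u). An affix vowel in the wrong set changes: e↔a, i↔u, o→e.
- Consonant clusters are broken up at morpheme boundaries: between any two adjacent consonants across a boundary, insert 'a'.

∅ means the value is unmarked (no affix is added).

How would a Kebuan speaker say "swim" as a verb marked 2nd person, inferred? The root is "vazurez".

evidentiality = inferred: zero marking, form stays vazurez.
Attach person 2nd person ha- (before consonant 'v') → havazurez.
Apply vowel harmony: havazurez → hevazurez.
Epenthesis: no change.

hevazurez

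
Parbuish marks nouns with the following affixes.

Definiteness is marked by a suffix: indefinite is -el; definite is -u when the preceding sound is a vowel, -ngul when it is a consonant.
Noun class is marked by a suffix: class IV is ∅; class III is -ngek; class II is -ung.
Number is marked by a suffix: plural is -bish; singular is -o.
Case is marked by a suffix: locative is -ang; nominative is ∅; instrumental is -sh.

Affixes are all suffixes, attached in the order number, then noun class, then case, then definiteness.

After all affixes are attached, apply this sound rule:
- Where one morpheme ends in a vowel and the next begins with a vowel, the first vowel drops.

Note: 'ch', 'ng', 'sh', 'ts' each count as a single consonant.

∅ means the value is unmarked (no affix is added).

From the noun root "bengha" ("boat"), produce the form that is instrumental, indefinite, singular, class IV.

benghoshel

Attach number singular -o → benghao.
noun class = class IV: zero marking, form stays benghao.
Attach case instrumental -sh → benghaosh.
Attach definiteness indefinite -el → benghaoshel.
Apply vowel deletion: benghaoshel → benghoshel.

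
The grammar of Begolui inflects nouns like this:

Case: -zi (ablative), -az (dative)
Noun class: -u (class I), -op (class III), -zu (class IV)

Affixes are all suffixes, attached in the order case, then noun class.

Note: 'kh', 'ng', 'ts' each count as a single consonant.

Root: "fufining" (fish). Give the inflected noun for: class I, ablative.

fufiningziu

Attach case ablative -zi → fufiningzi.
Attach noun class class I -u → fufiningziu.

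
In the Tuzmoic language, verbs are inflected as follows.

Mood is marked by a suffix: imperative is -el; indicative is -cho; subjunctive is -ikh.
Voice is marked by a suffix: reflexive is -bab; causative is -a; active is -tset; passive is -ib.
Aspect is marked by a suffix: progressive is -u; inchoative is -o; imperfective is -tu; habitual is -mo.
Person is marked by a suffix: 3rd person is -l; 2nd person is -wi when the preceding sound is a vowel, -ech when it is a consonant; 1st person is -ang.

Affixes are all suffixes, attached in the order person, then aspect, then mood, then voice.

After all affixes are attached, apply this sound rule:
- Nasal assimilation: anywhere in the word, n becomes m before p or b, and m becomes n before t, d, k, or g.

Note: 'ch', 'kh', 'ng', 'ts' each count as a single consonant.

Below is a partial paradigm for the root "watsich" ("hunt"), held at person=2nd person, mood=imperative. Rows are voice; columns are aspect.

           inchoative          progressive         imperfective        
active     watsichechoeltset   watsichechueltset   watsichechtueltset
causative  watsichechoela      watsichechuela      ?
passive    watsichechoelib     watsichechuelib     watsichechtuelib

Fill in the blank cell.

Attach person 2nd person -ech (after consonant 'ch') → watsichech.
Attach aspect imperfective -tu → watsichechtu.
Attach mood imperative -el → watsichechtuel.
Attach voice causative -a → watsichechtuela.
Nasal assimilation: no change.

watsichechtuela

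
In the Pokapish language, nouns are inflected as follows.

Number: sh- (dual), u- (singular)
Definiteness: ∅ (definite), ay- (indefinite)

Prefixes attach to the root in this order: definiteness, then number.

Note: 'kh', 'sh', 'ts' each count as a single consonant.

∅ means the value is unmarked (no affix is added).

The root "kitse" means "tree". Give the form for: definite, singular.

ukitse

definiteness = definite: zero marking, form stays kitse.
Attach number singular u- → ukitse.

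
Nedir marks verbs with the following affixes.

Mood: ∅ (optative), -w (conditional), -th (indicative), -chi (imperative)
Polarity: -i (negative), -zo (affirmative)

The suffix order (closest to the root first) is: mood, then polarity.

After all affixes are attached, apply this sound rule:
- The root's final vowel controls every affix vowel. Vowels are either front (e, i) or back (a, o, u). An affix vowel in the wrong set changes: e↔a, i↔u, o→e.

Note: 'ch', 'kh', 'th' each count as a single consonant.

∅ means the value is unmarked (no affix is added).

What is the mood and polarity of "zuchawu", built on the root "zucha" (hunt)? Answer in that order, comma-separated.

conditional, negative

Segment: zucha-w-i.
mood: -w → conditional.
polarity: -i → negative.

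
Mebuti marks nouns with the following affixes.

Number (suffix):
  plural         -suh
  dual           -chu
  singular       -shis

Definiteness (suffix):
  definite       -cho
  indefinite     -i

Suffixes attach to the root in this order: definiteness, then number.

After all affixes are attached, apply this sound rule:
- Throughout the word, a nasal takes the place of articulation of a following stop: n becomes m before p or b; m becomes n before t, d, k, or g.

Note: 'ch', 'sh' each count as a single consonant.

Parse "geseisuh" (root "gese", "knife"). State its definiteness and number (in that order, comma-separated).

Segment: gese-i-suh.
definiteness: -i → indefinite.
number: -suh → plural.

indefinite, plural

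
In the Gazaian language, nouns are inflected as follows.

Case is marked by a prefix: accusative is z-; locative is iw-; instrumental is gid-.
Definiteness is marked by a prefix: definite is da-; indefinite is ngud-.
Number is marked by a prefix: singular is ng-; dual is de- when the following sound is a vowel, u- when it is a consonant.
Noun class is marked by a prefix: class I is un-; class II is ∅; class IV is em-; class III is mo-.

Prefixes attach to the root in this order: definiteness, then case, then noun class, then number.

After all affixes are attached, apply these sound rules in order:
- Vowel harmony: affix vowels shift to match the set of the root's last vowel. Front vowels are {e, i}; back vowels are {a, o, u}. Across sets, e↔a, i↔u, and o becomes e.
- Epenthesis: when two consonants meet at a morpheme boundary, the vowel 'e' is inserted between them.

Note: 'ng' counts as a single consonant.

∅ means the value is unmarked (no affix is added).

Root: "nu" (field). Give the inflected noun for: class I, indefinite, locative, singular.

Attach definiteness indefinite ngud- → ngudnu.
Attach case locative iw- → iwngudnu.
Attach noun class class I un- → uniwngudnu.
Attach number singular ng- → nguniwngudnu.
Apply vowel harmony: nguniwngudnu → ngunuwngudnu.
Apply epenthesis: ngunuwngudnu → ngunuwengudenu.

ngunuwengudenu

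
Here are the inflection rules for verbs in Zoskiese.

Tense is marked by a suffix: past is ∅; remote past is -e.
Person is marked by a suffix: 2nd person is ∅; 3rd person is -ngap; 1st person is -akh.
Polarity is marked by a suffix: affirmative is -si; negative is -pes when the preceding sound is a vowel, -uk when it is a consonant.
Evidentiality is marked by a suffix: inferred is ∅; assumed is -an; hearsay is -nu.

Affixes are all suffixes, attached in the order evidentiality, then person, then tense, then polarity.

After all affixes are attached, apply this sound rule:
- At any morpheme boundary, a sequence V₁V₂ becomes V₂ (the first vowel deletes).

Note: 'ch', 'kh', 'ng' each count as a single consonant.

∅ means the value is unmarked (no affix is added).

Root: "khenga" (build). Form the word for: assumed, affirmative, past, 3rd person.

khenganngapsi

Attach evidentiality assumed -an → khengaan.
Attach person 3rd person -ngap → khengaanngap.
tense = past: zero marking, form stays khengaanngap.
Attach polarity affirmative -si → khengaanngapsi.
Apply vowel deletion: khengaanngapsi → khenganngapsi.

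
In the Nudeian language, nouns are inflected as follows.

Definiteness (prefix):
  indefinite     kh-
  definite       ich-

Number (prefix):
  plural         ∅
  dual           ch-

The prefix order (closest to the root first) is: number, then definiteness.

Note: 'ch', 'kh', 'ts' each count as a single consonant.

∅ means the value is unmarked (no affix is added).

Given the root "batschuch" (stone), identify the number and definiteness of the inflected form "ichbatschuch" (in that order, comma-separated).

Segment: ich-batschuch.
number: ∅ → plural.
definiteness: ich- → definite.

plural, definite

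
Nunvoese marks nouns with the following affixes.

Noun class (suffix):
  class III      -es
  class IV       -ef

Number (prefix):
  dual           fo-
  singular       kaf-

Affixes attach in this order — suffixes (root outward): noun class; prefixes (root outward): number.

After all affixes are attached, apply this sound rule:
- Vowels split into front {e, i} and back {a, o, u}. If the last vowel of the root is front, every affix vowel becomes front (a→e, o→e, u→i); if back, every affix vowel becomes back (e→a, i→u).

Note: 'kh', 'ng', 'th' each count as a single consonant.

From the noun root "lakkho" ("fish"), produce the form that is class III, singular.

kaflakkhoas

Attach noun class class III -es → lakkhoes.
Attach number singular kaf- → kaflakkhoes.
Apply vowel harmony: kaflakkhoes → kaflakkhoas.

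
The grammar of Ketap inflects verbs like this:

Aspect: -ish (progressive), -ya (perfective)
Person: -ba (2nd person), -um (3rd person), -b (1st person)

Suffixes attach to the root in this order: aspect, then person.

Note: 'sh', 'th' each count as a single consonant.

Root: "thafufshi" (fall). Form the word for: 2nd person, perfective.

Attach aspect perfective -ya → thafufshiya.
Attach person 2nd person -ba → thafufshiyaba.

thafufshiyaba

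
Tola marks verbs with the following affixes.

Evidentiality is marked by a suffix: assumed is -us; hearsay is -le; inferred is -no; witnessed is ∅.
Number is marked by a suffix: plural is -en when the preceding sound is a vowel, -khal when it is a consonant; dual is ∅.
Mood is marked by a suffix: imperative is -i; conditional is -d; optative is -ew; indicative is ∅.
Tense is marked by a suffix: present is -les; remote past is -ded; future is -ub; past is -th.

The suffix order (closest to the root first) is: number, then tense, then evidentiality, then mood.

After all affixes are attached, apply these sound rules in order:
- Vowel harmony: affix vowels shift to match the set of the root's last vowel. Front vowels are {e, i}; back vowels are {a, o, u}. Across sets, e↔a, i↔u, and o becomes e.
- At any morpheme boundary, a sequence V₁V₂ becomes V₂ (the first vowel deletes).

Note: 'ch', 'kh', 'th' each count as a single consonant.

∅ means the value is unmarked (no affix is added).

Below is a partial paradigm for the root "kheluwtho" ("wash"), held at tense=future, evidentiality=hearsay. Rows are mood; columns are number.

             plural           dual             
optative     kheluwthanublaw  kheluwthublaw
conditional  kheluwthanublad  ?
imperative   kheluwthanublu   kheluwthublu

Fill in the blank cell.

kheluwthublad

number = dual: zero marking, form stays kheluwtho.
Attach tense future -ub → kheluwthoub.
Attach evidentiality hearsay -le → kheluwthouble.
Attach mood conditional -d → kheluwthoubled.
Apply vowel harmony: kheluwthoubled → kheluwthoublad.
Apply vowel deletion: kheluwthoublad → kheluwthublad.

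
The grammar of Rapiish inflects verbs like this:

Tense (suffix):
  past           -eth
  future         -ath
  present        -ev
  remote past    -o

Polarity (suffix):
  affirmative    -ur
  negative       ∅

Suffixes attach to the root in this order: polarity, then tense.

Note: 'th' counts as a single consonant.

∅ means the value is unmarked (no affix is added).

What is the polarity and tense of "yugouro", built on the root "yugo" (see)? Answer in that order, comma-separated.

affirmative, remote past

Segment: yugo-ur-o.
polarity: -ur → affirmative.
tense: -o → remote past.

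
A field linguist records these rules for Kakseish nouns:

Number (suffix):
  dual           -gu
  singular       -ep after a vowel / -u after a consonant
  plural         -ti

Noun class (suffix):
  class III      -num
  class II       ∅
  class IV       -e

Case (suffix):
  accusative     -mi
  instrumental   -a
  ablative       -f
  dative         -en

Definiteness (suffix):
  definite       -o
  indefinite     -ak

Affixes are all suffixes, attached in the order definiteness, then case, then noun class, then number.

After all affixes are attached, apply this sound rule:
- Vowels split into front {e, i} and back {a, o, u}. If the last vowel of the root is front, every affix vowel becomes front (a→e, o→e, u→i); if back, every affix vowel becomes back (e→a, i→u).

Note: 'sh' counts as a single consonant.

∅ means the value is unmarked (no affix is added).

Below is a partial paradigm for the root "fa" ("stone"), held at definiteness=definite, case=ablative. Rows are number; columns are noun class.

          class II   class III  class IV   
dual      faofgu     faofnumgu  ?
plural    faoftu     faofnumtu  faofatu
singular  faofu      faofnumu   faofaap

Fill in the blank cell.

faofagu

Attach definiteness definite -o → fao.
Attach case ablative -f → faof.
Attach noun class class IV -e → faofe.
Attach number dual -gu → faofegu.
Apply vowel harmony: faofegu → faofagu.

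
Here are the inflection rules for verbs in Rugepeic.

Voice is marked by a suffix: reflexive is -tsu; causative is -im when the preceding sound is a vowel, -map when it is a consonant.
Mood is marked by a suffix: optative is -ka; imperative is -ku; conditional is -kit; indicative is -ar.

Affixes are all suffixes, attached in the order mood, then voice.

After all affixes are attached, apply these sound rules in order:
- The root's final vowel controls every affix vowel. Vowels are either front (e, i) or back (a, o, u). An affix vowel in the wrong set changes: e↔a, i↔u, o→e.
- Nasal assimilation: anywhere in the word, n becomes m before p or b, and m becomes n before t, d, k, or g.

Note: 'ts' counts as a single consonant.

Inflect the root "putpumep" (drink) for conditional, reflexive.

Attach mood conditional -kit → putpumepkit.
Attach voice reflexive -tsu → putpumepkittsu.
Apply vowel harmony: putpumepkittsu → putpumepkittsi.
Nasal assimilation: no change.

putpumepkittsi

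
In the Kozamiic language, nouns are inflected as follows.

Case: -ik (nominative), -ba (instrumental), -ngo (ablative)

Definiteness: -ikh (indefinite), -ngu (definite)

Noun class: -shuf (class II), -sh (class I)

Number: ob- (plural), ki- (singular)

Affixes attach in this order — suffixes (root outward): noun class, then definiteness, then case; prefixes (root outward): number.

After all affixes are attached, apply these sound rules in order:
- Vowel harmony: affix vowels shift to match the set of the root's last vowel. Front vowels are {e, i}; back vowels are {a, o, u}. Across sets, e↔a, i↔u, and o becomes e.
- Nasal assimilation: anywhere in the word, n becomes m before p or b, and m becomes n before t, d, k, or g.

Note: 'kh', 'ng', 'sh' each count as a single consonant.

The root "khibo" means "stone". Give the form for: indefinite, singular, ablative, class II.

kukhiboshufukhngo

Attach number singular ki- → kikhibo.
Attach noun class class II -shuf → kikhiboshuf.
Attach definiteness indefinite -ikh → kikhiboshufikh.
Attach case ablative -ngo → kikhiboshufikhngo.
Apply vowel harmony: kikhiboshufikhngo → kukhiboshufukhngo.
Nasal assimilation: no change.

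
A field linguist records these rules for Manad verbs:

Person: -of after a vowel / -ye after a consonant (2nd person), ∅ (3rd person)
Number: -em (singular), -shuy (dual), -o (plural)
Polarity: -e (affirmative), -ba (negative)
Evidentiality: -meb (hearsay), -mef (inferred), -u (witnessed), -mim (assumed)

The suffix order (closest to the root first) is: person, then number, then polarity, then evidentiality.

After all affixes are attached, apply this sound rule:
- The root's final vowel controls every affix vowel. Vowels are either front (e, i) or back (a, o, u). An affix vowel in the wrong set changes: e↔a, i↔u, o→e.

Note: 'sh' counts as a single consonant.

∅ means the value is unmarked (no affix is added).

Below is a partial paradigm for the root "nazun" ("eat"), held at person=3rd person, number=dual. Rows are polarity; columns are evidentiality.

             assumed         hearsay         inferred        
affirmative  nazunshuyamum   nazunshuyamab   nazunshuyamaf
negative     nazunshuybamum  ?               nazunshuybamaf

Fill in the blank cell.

nazunshuybamab

person = 3rd person: zero marking, form stays nazun.
Attach number dual -shuy → nazunshuy.
Attach polarity negative -ba → nazunshuyba.
Attach evidentiality hearsay -meb → nazunshuybameb.
Apply vowel harmony: nazunshuybameb → nazunshuybamab.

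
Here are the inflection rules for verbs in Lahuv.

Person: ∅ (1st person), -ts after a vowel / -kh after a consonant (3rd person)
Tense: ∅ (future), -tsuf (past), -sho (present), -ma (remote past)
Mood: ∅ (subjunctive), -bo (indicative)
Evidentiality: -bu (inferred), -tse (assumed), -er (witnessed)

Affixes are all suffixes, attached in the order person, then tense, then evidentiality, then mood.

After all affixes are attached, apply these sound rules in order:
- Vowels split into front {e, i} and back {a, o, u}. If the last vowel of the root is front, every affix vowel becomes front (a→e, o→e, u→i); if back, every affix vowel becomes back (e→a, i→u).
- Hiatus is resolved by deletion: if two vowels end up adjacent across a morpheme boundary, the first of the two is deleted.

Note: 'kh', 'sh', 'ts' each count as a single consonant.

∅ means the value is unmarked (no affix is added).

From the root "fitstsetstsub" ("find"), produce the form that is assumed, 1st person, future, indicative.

person = 1st person: zero marking, form stays fitstsetstsub.
tense = future: zero marking, form stays fitstsetstsub.
Attach evidentiality assumed -tse → fitstsetstsubtse.
Attach mood indicative -bo → fitstsetstsubtsebo.
Apply vowel harmony: fitstsetstsubtsebo → fitstsetstsubtsabo.
Vowel deletion: no change.

fitstsetstsubtsabo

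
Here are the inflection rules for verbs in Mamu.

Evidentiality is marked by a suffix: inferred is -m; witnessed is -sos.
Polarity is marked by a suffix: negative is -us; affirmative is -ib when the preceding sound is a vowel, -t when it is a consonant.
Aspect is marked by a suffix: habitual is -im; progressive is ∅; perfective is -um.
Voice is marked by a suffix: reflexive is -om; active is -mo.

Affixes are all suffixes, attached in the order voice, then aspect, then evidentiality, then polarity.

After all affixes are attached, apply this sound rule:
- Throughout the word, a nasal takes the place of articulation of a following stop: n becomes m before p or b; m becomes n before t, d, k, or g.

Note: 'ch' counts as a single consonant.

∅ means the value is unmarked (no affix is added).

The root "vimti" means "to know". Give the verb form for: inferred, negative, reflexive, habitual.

vintiomimmus

Attach voice reflexive -om → vimtiom.
Attach aspect habitual -im → vimtiomim.
Attach evidentiality inferred -m → vimtiomimm.
Attach polarity negative -us → vimtiomimmus.
Apply nasal assimilation: vimtiomimmus → vintiomimmus.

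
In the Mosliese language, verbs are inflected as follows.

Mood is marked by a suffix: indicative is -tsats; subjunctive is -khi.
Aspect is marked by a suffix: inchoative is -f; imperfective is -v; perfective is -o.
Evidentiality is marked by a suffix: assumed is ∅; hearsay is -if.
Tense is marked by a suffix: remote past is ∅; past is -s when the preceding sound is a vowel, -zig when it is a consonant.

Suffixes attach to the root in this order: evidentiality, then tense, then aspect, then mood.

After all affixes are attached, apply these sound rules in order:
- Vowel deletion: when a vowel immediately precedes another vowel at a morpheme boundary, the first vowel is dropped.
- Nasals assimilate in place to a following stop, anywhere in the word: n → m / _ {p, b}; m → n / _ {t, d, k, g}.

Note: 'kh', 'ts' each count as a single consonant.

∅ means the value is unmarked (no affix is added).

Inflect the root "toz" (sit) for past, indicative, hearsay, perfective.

Attach evidentiality hearsay -if → tozif.
Attach tense past -zig (after consonant 'f') → tozifzig.
Attach aspect perfective -o → tozifzigo.
Attach mood indicative -tsats → tozifzigotsats.
Vowel deletion: no change.
Nasal assimilation: no change.

tozifzigotsats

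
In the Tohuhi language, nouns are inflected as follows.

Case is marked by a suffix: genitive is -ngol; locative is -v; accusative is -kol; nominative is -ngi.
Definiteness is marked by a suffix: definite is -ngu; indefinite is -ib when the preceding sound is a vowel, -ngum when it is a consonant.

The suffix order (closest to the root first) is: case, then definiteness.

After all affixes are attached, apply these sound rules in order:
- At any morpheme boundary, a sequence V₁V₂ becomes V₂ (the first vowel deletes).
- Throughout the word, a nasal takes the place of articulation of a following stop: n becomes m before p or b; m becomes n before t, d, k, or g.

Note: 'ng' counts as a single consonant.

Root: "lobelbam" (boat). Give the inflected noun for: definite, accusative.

Attach case accusative -kol → lobelbamkol.
Attach definiteness definite -ngu → lobelbamkolngu.
Vowel deletion: no change.
Apply nasal assimilation: lobelbamkolngu → lobelbankolngu.

lobelbankolngu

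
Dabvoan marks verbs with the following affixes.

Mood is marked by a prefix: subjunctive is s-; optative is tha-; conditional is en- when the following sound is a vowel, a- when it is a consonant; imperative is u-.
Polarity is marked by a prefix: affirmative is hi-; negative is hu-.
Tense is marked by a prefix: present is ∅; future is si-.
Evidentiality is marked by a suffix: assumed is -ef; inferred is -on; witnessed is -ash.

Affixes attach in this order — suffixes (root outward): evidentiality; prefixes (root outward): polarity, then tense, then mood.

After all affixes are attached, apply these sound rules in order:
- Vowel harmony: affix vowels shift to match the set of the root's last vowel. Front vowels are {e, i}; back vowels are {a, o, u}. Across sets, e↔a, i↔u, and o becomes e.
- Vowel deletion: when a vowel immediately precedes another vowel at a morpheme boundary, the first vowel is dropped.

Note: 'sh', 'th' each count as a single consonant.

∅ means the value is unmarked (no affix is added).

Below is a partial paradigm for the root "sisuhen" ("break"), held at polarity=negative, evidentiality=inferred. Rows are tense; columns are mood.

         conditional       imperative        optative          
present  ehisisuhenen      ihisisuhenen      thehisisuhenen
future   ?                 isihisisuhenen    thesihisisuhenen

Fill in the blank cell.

Attach polarity negative hu- → husisuhen.
Attach tense future si- → sihusisuhen.
Attach mood conditional a- (before consonant 's') → asihusisuhen.
Attach evidentiality inferred -on → asihusisuhenon.
Apply vowel harmony: asihusisuhenon → esihisisuhenen.
Vowel deletion: no change.

esihisisuhenen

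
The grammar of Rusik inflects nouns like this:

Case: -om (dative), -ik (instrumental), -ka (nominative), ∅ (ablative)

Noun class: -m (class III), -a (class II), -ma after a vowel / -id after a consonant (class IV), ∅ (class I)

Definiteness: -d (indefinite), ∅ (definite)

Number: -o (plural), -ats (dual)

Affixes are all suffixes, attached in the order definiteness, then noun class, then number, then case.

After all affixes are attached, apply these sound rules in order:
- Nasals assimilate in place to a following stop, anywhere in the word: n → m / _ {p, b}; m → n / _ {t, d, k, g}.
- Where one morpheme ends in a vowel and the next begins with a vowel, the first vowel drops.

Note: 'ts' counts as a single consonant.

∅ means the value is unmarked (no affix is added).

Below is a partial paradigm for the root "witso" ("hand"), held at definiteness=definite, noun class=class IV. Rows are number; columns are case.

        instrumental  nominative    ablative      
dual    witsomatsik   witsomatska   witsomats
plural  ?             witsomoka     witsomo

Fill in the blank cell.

definiteness = definite: zero marking, form stays witso.
Attach noun class class IV -ma (after vowel 'o') → witsoma.
Attach number plural -o → witsomao.
Attach case instrumental -ik → witsomaoik.
Nasal assimilation: no change.
Apply vowel deletion: witsomaoik → witsomik.

witsomik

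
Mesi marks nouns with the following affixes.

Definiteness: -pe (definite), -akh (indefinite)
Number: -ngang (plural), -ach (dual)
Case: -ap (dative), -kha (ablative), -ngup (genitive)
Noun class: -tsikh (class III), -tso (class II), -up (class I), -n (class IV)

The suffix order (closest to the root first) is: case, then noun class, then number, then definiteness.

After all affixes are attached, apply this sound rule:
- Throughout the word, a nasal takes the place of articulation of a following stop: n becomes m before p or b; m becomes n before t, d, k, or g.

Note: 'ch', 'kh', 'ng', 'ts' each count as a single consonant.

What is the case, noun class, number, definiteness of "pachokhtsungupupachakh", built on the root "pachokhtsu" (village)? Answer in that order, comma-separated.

Segment: pachokhtsu-ngup-up-ach-akh.
case: -ngup → genitive.
noun class: -up → class I.
number: -ach → dual.
definiteness: -akh → indefinite.

genitive, class I, dual, indefinite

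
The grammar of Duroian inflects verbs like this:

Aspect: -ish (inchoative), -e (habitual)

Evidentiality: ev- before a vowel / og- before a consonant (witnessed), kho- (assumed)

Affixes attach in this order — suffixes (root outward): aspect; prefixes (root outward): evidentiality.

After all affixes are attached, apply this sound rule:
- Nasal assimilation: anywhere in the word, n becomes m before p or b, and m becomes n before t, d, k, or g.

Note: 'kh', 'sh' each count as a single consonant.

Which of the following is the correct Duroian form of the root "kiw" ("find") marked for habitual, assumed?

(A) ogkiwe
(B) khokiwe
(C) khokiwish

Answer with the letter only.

Attach aspect habitual -e → kiwe.
Attach evidentiality assumed kho- → khokiwe.
Nasal assimilation: no change.
So the correct form is khokiwe, option (B).
(A) ogkiwe is wrong: it uses witnessed instead of assumed for evidentiality.
(C) khokiwish is wrong: it uses inchoative instead of habitual for aspect.

B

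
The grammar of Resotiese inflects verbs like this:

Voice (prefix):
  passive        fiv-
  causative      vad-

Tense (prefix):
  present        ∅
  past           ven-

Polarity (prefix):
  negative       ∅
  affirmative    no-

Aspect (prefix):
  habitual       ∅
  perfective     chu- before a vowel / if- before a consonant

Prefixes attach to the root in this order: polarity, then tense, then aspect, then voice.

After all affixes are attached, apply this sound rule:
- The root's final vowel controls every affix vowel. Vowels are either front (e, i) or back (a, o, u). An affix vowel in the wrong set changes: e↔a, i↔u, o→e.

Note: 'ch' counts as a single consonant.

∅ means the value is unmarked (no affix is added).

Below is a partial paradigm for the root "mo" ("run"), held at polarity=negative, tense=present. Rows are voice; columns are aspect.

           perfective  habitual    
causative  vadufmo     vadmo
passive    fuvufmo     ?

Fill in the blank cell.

polarity = negative: zero marking, form stays mo.
tense = present: zero marking, form stays mo.
aspect = habitual: zero marking, form stays mo.
Attach voice passive fiv- → fivmo.
Apply vowel harmony: fivmo → fuvmo.

fuvmo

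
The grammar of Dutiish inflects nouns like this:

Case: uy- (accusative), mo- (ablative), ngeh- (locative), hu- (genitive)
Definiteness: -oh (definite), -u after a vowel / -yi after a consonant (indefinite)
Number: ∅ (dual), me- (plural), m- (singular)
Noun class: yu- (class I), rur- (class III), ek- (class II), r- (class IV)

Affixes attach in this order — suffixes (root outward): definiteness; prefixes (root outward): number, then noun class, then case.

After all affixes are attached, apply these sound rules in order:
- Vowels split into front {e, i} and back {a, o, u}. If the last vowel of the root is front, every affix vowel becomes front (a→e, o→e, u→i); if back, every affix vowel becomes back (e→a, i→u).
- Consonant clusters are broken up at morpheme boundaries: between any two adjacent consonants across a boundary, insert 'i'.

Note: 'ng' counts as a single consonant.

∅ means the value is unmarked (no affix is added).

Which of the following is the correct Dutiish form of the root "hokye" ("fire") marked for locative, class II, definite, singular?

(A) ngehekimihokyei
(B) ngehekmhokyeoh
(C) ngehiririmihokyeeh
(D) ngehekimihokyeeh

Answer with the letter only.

Attach number singular m- → mhokye.
Attach noun class class II ek- → ekmhokye.
Attach case locative ngeh- → ngehekmhokye.
Attach definiteness definite -oh → ngehekmhokyeoh.
Apply vowel harmony: ngehekmhokyeoh → ngehekmhokyeeh.
Apply epenthesis: ngehekmhokyeeh → ngehekimihokyeeh.
So the correct form is ngehekimihokyeeh, option (D).
(C) ngehiririmihokyeeh is wrong: it uses class III instead of class II for noun class.
(A) ngehekimihokyei is wrong: it uses indefinite instead of definite for definiteness.
(B) ngehekmhokyeoh is wrong: it fails to apply the sound rule(s).

D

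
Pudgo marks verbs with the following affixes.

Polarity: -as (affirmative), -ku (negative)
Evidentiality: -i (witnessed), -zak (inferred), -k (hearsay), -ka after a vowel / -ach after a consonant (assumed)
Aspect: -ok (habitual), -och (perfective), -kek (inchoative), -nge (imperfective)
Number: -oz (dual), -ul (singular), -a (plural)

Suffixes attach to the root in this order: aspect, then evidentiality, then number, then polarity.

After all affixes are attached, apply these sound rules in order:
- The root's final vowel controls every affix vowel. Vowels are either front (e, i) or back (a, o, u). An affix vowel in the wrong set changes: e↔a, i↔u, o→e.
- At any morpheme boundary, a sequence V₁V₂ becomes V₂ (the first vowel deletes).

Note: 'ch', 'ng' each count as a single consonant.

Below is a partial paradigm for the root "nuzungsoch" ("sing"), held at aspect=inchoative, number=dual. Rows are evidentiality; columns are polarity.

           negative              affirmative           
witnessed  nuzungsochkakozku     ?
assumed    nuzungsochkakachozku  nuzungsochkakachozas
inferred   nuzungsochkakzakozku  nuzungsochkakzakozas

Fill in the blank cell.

nuzungsochkakozas

Attach aspect inchoative -kek → nuzungsochkek.
Attach evidentiality witnessed -i → nuzungsochkeki.
Attach number dual -oz → nuzungsochkekioz.
Attach polarity affirmative -as → nuzungsochkekiozas.
Apply vowel harmony: nuzungsochkekiozas → nuzungsochkakuozas.
Apply vowel deletion: nuzungsochkakuozas → nuzungsochkakozas.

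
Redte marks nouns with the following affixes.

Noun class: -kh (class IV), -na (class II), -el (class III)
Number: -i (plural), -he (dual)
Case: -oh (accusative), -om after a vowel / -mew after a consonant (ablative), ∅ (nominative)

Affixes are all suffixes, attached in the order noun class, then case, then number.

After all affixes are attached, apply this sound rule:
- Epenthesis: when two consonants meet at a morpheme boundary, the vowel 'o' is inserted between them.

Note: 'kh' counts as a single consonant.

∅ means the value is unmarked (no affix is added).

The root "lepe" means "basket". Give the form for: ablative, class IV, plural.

lepekhomewi

Attach noun class class IV -kh → lepekh.
Attach case ablative -mew (after consonant 'kh') → lepekhmew.
Attach number plural -i → lepekhmewi.
Apply epenthesis: lepekhmewi → lepekhomewi.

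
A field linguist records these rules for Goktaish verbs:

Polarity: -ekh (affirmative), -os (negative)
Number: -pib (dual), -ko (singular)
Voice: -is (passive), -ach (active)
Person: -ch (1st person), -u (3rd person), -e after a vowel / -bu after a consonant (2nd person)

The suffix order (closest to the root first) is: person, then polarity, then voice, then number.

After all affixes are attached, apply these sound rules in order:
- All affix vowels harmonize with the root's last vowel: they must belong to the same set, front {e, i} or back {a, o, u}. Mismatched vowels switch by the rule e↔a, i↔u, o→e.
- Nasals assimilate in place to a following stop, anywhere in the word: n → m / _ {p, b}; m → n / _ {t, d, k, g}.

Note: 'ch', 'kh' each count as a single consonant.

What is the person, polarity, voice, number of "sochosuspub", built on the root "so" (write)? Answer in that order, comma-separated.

Segment: so-ch-os-is-pib.
person: -ch → 1st person.
polarity: -os → negative.
voice: -is → passive.
number: -pib → dual.

1st person, negative, passive, dual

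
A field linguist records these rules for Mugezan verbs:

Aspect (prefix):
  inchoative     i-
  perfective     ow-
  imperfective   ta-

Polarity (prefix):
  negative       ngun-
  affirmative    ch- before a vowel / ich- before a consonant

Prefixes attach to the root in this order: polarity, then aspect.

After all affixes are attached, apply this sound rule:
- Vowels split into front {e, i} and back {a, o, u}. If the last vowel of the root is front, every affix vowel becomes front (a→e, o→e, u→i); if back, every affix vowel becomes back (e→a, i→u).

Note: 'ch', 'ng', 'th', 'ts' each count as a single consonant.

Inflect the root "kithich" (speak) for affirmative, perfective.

ewichkithich

Attach polarity affirmative ich- (before consonant 'k') → ichkithich.
Attach aspect perfective ow- → owichkithich.
Apply vowel harmony: owichkithich → ewichkithich.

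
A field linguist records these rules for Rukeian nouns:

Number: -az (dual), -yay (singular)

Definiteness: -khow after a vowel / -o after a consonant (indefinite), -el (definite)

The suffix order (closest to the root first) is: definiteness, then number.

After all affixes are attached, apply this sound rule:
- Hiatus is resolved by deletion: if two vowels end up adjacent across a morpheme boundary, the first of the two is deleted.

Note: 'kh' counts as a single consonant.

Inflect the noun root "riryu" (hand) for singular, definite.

Attach definiteness definite -el → riryuel.
Attach number singular -yay → riryuelyay.
Apply vowel deletion: riryuelyay → riryelyay.

riryelyay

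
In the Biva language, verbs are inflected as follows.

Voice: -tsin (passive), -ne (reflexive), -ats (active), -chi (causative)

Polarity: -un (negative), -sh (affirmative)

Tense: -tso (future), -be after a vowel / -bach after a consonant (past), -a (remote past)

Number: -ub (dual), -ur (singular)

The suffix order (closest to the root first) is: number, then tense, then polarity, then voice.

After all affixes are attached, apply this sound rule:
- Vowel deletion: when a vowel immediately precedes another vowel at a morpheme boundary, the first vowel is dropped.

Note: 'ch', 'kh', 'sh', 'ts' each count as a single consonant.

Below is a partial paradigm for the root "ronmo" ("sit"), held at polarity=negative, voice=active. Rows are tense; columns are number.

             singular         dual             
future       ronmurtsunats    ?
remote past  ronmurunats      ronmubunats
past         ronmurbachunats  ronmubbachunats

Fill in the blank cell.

Attach number dual -ub → ronmoub.
Attach tense future -tso → ronmoubtso.
Attach polarity negative -un → ronmoubtsoun.
Attach voice active -ats → ronmoubtsounats.
Apply vowel deletion: ronmoubtsounats → ronmubtsunats.

ronmubtsunats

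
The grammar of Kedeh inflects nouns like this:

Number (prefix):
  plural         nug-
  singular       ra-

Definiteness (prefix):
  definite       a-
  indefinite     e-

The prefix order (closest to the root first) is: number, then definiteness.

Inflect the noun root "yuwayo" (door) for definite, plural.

anugyuwayo

Attach number plural nug- → nugyuwayo.
Attach definiteness definite a- → anugyuwayo.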